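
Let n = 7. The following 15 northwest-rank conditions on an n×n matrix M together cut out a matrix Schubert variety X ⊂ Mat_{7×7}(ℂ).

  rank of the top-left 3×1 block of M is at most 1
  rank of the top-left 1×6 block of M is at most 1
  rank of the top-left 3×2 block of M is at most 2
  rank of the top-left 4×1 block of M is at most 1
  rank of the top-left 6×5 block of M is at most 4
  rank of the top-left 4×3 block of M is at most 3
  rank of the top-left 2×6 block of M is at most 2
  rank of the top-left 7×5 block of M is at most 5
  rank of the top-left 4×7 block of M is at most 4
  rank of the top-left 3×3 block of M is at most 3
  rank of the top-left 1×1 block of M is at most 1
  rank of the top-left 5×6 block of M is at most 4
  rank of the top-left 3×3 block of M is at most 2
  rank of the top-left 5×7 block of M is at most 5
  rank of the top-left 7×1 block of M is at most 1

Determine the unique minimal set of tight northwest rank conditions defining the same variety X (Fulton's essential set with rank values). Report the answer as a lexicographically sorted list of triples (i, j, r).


Computing R[i][j] = min implied NW-rank bound (n=7, 15 conditions):

  row 1: 1 | 1 | 1 | 1 | 1 | 1 | 1
  row 2: 1 | 2 | 2 | 2 | 2 | 2 | 2
  row 3: 1 | 2 | 2 | 3 | 3 | 3 | 3
  row 4: 1 | 2 | 3 | 4 | 4 | 4 | 4
  row 5: 1 | 2 | 3 | 4 | 4 | 4 | 5
  row 6: 1 | 2 | 3 | 4 | 4 | 5 | 6
  row 7: 1 | 2 | 3 | 4 | 5 | 6 | 7

so w = (1, 2, 4, 3, 7, 6, 5).

|D(w)|=4, |Ess(w)|=3:

[(3, 3, 2), (5, 6, 4), (6, 5, 4)]


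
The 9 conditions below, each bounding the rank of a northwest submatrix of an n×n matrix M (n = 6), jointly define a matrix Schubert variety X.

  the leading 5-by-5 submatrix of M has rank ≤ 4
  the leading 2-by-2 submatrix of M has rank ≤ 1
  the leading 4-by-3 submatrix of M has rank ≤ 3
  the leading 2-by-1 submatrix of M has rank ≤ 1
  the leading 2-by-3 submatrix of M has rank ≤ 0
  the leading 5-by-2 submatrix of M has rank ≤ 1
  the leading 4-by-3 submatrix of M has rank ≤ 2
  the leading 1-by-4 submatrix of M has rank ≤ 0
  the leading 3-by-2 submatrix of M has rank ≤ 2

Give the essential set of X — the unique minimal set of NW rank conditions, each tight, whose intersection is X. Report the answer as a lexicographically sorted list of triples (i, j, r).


Recovering R(i,j) via the rank-extension bound from the 9 conditions:

  R[1]: 0 | 0 | 0 | 0 | 1 | 1
  R[2]: 0 | 0 | 0 | 1 | 2 | 2
  R[3]: 1 | 1 | 1 | 2 | 3 | 3
  R[4]: 1 | 1 | 2 | 3 | 4 | 4
  R[5]: 1 | 1 | 2 | 3 | 4 | 5
  R[6]: 1 | 2 | 3 | 4 | 5 | 6

giving w = (5, 4, 1, 3, 6, 2) via Δ²R.

|D(w)|=9, |Ess(w)|=3:

[(1, 4, 0), (2, 3, 0), (5, 2, 1)]


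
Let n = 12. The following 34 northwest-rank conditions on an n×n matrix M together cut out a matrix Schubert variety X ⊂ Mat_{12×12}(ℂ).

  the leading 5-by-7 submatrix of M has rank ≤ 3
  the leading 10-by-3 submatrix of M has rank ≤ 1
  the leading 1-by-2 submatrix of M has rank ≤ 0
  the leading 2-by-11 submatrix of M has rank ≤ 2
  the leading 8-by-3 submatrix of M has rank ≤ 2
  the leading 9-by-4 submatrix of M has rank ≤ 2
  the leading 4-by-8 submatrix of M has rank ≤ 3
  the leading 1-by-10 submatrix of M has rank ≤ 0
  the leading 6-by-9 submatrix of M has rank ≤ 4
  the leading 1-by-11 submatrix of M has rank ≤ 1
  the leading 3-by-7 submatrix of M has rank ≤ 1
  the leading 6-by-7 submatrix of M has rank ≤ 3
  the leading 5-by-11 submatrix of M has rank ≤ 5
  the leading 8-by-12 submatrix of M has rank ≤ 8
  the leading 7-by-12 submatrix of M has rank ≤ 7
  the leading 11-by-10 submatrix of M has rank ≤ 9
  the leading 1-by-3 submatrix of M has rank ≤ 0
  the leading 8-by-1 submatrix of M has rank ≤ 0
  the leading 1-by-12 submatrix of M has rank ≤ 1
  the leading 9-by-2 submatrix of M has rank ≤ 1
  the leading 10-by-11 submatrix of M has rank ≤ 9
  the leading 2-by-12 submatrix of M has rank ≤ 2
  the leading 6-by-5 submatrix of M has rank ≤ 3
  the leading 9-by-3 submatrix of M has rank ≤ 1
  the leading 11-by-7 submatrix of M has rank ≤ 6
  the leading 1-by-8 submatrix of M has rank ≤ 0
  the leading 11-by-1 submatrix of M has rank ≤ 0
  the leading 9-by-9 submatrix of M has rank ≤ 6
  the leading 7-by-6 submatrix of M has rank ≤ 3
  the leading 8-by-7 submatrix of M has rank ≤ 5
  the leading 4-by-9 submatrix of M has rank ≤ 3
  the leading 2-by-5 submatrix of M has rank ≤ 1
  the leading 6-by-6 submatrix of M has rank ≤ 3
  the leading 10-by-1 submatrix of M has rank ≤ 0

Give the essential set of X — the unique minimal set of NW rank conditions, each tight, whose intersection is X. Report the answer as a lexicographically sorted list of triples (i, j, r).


Reconstructing r_w from the 34 given conditions:

  0 0 0 0 0 0 0 0 0 0 1 1
  0 1 1 1 1 1 1 1 1 1 2 2
  0 1 1 1 1 1 1 2 2 2 3 3
  0 1 1 2 2 2 2 3 3 3 4 4
  0 1 1 2 3 3 3 4 4 4 5 5
  0 1 1 2 3 3 3 4 4 5 6 6
  0 1 1 2 3 3 4 5 5 6 7 7
  0 1 1 2 3 4 5 6 6 7 8 8
  0 1 1 2 3 4 5 6 6 7 8 9
  0 1 1 2 3 4 5 6 7 8 9 10
  0 1 2 3 4 5 6 7 8 9 10 11
  1 2 3 4 5 6 7 8 9 10 11 12

the unique w with this rank table is (11, 2, 8, 4, 5, 10, 7, 6, 12, 9, 3, 1).

8 SE-corners of the 37-cell Rothe diagram give Ess(w):

[(1, 10, 0), (3, 7, 1), (6, 7, 3), (6, 9, 4), (7, 6, 3), (9, 9, 6), (10, 3, 1), (11, 1, 0)]


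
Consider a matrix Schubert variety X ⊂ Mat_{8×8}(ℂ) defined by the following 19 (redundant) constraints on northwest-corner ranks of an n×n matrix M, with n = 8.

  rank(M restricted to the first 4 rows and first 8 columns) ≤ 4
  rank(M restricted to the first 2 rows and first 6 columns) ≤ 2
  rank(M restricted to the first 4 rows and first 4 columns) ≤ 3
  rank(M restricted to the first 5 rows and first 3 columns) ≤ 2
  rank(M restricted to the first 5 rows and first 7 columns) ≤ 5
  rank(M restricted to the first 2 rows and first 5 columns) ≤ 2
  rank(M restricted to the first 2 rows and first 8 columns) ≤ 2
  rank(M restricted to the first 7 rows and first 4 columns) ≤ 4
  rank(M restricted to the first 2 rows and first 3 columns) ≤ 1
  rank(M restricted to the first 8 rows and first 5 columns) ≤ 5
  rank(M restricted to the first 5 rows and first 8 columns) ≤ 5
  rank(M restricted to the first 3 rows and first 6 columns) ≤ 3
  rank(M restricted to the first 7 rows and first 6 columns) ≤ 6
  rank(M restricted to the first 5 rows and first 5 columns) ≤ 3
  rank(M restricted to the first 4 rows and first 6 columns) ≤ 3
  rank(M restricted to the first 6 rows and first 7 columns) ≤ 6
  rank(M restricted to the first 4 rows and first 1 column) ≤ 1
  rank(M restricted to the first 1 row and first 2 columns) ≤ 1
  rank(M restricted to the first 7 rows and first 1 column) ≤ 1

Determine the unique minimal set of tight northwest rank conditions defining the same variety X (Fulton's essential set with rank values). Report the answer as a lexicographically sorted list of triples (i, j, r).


Reconstructing r_w from the 19 given conditions:

  row 1: 1 | 1 | 1 | 1 | 1 | 1 | 1 | 1
  row 2: 1 | 1 | 1 | 2 | 2 | 2 | 2 | 2
  row 3: 1 | 2 | 2 | 3 | 3 | 3 | 3 | 3
  row 4: 1 | 2 | 2 | 3 | 3 | 3 | 4 | 4
  row 5: 1 | 2 | 2 | 3 | 3 | 4 | 5 | 5
  row 6: 1 | 2 | 3 | 4 | 4 | 5 | 6 | 6
  row 7: 1 | 2 | 3 | 4 | 5 | 6 | 7 | 7
  row 8: 1 | 2 | 3 | 4 | 5 | 6 | 7 | 8

the unique w with this rank table is (1, 4, 2, 7, 6, 3, 5, 8).

D(w) has 7 cells with 4 SE-corners; essential set:

[(2, 3, 1), (4, 6, 3), (5, 3, 2), (5, 5, 3)]


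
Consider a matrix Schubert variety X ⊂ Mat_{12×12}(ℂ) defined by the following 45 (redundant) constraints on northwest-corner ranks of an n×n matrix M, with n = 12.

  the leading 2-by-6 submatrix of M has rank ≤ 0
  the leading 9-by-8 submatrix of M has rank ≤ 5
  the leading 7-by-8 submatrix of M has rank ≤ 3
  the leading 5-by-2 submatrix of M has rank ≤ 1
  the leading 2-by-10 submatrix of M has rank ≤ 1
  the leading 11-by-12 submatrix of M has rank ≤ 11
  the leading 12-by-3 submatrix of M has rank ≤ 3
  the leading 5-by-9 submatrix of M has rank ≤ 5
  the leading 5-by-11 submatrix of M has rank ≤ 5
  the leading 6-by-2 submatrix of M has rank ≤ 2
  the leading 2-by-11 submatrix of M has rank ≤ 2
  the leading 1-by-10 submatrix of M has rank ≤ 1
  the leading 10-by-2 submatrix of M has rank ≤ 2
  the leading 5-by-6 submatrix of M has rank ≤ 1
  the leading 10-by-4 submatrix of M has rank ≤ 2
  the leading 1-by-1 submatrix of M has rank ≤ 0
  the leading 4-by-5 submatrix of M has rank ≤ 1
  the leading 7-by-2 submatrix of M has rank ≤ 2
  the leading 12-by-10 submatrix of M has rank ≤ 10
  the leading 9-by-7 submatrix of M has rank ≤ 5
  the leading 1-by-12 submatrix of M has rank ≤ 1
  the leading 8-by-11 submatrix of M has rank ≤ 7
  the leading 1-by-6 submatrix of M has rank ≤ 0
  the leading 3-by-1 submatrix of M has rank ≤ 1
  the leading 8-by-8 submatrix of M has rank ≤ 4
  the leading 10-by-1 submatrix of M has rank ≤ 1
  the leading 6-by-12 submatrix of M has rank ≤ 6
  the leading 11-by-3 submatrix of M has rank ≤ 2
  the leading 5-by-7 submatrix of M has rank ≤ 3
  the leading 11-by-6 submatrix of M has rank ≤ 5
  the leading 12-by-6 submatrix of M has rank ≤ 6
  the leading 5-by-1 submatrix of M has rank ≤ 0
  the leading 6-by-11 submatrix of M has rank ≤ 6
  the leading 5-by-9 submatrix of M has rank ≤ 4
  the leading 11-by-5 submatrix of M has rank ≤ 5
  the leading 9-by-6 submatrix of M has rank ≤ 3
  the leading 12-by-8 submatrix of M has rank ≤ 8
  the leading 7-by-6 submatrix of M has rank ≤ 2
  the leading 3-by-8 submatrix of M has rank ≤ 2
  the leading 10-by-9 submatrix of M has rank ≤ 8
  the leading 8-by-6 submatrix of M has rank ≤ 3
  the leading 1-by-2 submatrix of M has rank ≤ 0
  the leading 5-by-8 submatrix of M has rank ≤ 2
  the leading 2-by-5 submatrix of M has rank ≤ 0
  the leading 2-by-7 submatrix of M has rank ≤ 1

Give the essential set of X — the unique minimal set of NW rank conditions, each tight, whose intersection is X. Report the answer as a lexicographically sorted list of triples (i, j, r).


Recovering R(i,j) via the rank-extension bound from the 45 conditions:

  0 | 0 | 0 | 0 | 0 | 0 | 1 | 1 | 1 | 1 | 1 | 1
  0 | 0 | 0 | 0 | 0 | 0 | 1 | 1 | 1 | 1 | 2 | 2
  0 | 1 | 1 | 1 | 1 | 1 | 2 | 2 | 2 | 2 | 3 | 3
  0 | 1 | 1 | 1 | 1 | 1 | 2 | 2 | 3 | 3 | 4 | 4
  0 | 1 | 1 | 1 | 1 | 1 | 2 | 2 | 3 | 4 | 5 | 5
  1 | 2 | 2 | 2 | 2 | 2 | 3 | 3 | 4 | 5 | 6 | 6
  1 | 2 | 2 | 2 | 2 | 2 | 3 | 3 | 4 | 5 | 6 | 7
  1 | 2 | 2 | 2 | 3 | 3 | 4 | 4 | 5 | 6 | 7 | 8
  1 | 2 | 2 | 2 | 3 | 3 | 4 | 5 | 6 | 7 | 8 | 9
  1 | 2 | 2 | 2 | 3 | 4 | 5 | 6 | 7 | 8 | 9 | 10
  1 | 2 | 2 | 3 | 4 | 5 | 6 | 7 | 8 | 9 | 10 | 11
  1 | 2 | 3 | 4 | 5 | 6 | 7 | 8 | 9 | 10 | 11 | 12

giving w = (7, 11, 2, 9, 10, 1, 12, 5, 8, 6, 4, 3) via Δ²R.

Rothe diagram D(w) (41 cells), 10 SE-corners (essential conditions):

[(2, 6, 0), (2, 10, 1), (5, 1, 0), (5, 6, 1), (5, 8, 2), (7, 6, 2), (7, 8, 3), (9, 6, 3), (10, 4, 2), (11, 3, 2)]


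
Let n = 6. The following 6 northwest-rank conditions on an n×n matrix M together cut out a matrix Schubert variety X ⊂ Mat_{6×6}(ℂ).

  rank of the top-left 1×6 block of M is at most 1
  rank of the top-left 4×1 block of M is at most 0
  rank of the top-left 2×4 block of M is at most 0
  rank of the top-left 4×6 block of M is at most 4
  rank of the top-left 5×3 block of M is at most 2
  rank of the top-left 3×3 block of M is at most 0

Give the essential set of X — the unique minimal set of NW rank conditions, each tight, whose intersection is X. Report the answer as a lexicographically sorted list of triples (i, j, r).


The tightest implied rank at each (i,j), from the 6 conditions:

  0, 0, 0, 0, 1, 1
  0, 0, 0, 0, 1, 2
  0, 0, 0, 1, 2, 3
  0, 1, 1, 2, 3, 4
  1, 2, 2, 3, 4, 5
  1, 2, 3, 4, 5, 6

the unique w with this rank table is (5, 6, 4, 2, 1, 3).

Fulton essential set (3 of the 12 Rothe cells):

[(2, 4, 0), (3, 3, 0), (4, 1, 0)]


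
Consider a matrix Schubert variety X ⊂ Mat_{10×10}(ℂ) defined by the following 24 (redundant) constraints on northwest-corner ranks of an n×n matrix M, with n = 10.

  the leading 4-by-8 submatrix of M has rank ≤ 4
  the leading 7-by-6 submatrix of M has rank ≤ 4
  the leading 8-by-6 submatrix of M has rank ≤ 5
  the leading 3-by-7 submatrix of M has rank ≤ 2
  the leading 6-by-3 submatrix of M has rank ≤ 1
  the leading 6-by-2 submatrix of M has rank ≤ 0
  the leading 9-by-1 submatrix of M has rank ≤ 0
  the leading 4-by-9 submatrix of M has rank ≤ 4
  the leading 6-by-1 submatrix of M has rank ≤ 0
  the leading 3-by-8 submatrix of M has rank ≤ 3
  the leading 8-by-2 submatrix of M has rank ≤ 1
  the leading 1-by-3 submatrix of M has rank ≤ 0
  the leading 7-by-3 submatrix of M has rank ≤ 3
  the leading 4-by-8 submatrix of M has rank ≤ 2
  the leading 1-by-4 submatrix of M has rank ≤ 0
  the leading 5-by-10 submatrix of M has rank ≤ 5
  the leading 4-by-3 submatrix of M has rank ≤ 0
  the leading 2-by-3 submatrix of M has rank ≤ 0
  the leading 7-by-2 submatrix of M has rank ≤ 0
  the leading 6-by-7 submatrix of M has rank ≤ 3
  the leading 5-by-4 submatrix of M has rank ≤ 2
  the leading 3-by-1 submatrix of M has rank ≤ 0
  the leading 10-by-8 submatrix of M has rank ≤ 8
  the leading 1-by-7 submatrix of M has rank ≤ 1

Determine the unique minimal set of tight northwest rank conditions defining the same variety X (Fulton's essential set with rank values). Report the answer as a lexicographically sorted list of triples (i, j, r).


Recovering R(i,j) via the rank-extension bound from the 24 conditions:

  row 1: 0 0 0 0 1 1 1 1 1 1
  row 2: 0 0 0 1 2 2 2 2 2 2
  row 3: 0 0 0 1 2 2 2 2 3 3
  row 4: 0 0 0 1 2 2 2 2 3 4
  row 5: 0 0 1 2 3 3 3 3 4 5
  row 6: 0 0 1 2 3 3 3 4 5 6
  row 7: 0 0 1 2 3 4 4 5 6 7
  row 8: 0 1 2 3 4 5 5 6 7 8
  row 9: 0 1 2 3 4 5 6 7 8 9
  row 10: 1 2 3 4 5 6 7 8 9 10

the unique w with this rank table is (5, 4, 9, 10, 3, 8, 6, 2, 7, 1).

|D(w)|=29, |Ess(w)|=6:

[(1, 4, 0), (4, 3, 0), (4, 8, 2), (6, 7, 3), (7, 2, 0), (9, 1, 0)]


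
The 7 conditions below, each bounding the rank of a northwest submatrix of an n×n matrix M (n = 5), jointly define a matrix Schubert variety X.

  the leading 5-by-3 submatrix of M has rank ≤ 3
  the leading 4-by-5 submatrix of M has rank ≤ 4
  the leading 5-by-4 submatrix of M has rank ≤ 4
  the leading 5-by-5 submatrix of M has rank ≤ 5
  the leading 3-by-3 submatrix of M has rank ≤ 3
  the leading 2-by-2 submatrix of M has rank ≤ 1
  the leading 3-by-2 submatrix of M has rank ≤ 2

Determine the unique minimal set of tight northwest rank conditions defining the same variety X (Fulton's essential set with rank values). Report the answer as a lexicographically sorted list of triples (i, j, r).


Reconstructing r_w from the 7 given conditions:

  1  1  1  1  1
  1  1  2  2  2
  1  2  3  3  3
  1  2  3  4  4
  1  2  3  4  5

second differences of R give the permutation w = (1, 3, 2, 4, 5).

1 SE-corner of the 1-cell Rothe diagram gives Ess(w):

[(2, 2, 1)]


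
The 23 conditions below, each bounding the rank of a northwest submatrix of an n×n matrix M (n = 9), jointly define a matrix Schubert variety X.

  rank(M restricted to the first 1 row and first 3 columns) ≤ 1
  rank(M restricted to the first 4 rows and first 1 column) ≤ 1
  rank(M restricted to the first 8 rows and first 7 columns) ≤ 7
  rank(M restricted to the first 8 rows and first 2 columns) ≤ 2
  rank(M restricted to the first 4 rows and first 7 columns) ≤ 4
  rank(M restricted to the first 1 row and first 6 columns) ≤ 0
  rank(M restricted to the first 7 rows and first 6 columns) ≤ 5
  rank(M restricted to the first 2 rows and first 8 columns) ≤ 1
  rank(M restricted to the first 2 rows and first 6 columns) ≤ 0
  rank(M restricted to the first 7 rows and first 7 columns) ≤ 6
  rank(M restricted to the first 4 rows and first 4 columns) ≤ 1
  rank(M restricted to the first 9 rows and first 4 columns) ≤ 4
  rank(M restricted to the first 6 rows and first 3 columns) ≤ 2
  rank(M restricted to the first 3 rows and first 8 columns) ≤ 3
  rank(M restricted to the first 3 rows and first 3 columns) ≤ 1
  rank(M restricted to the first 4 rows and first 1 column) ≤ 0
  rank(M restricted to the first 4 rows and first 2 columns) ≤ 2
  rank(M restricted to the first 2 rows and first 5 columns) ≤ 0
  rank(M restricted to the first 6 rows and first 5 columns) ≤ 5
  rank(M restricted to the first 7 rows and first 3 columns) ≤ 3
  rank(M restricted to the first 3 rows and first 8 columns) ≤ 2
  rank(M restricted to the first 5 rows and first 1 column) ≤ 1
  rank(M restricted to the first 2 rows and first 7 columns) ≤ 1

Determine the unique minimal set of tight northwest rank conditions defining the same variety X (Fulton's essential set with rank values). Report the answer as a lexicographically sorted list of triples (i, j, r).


Rank table r_w(9×9) implied by the 23 constraints:

  0 0 0 0 0 0 1 1 1
  0 0 0 0 0 0 1 1 2
  0 1 1 1 1 1 2 2 3
  0 1 1 1 2 2 3 3 4
  1 2 2 2 3 3 4 4 5
  1 2 2 3 4 4 5 5 6
  1 2 3 4 5 5 6 6 7
  1 2 3 4 5 6 7 7 8
  1 2 3 4 5 6 7 8 9

hence w(1..9) = (7, 9, 2, 5, 1, 4, 3, 6, 8).

5 SE-corners of the 18-cell Rothe diagram give Ess(w):

[(2, 6, 0), (2, 8, 1), (4, 1, 0), (4, 4, 1), (6, 3, 2)]


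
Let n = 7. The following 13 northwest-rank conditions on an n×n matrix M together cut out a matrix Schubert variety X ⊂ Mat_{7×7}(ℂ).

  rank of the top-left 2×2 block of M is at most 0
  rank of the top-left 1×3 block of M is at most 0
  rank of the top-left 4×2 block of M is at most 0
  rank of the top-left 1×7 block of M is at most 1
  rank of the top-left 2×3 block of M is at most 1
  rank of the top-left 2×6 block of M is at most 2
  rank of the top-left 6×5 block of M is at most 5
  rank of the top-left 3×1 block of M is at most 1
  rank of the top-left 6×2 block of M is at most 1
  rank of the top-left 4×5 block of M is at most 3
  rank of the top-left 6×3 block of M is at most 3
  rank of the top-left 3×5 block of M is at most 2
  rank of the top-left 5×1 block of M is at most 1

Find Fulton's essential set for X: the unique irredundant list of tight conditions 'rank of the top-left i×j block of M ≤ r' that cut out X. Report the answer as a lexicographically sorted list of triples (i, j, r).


Computing R[i][j] = min implied NW-rank bound (n=7, 13 conditions):

  row 1: 0 | 0 | 0 | 1 | 1 | 1 | 1
  row 2: 0 | 0 | 1 | 2 | 2 | 2 | 2
  row 3: 0 | 0 | 1 | 2 | 2 | 3 | 3
  row 4: 0 | 0 | 1 | 2 | 3 | 4 | 4
  row 5: 1 | 1 | 2 | 3 | 4 | 5 | 5
  row 6: 1 | 1 | 2 | 3 | 4 | 5 | 6
  row 7: 1 | 2 | 3 | 4 | 5 | 6 | 7

hence w(1..7) = (4, 3, 6, 5, 1, 7, 2).

Rothe diagram D(w) (11 cells), 4 SE-corners (essential conditions):

[(1, 3, 0), (3, 5, 2), (4, 2, 0), (6, 2, 1)]


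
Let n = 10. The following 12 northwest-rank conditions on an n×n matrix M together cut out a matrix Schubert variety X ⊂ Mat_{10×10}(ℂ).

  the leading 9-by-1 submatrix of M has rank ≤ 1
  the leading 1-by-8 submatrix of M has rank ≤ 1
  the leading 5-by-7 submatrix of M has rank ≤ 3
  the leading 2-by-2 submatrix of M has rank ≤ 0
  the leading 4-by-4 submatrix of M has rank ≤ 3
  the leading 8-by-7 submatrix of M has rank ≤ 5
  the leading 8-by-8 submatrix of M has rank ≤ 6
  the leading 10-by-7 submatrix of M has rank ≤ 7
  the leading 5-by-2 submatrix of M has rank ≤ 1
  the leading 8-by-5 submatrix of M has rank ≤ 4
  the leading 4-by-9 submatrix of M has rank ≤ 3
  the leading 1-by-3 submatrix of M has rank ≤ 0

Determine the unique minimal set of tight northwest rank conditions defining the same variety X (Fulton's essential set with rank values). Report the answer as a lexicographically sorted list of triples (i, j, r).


Reconstructing r_w from the 12 given conditions:

  R[1]: 0 0 0 1 1 1 1 1 1 1
  R[2]: 0 0 1 2 2 2 2 2 2 2
  R[3]: 1 1 2 3 3 3 3 3 3 3
  R[4]: 1 1 2 3 3 3 3 3 3 4
  R[5]: 1 1 2 3 3 3 3 4 4 5
  R[6]: 1 2 3 4 4 4 4 5 5 6
  R[7]: 1 2 3 4 4 5 5 6 6 7
  R[8]: 1 2 3 4 4 5 5 6 7 8
  R[9]: 1 2 3 4 5 6 6 7 8 9
  R[10]: 1 2 3 4 5 6 7 8 9 10

the unique w with this rank table is (4, 3, 1, 10, 8, 2, 6, 9, 5, 7).

7 SE-corners of the 18-cell Rothe diagram give Ess(w):

[(1, 3, 0), (2, 2, 0), (4, 9, 3), (5, 2, 1), (5, 7, 3), (8, 5, 4), (8, 7, 5)]


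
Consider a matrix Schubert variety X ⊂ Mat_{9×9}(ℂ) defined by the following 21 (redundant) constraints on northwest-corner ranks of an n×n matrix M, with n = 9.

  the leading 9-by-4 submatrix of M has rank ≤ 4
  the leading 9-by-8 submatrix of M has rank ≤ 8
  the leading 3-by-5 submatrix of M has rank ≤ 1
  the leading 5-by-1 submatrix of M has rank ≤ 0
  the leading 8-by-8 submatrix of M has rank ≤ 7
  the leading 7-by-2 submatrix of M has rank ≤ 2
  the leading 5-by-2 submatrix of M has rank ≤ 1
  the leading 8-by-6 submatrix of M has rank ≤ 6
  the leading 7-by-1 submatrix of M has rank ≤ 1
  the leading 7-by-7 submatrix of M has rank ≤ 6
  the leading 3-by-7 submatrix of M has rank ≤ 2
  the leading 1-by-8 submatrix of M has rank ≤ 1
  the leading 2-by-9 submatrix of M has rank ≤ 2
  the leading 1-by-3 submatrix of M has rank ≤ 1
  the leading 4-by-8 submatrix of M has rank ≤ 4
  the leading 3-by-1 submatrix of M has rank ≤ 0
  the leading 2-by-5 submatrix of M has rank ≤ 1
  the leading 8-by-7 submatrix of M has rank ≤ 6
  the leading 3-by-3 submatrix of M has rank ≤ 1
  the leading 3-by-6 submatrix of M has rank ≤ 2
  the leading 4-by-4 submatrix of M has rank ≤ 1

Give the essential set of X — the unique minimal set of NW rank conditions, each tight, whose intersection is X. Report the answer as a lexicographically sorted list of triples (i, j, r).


Computing R[i][j] = min implied NW-rank bound (n=9, 21 conditions):

  0  1  1  1  1  1  1  1  1
  0  1  1  1  1  2  2  2  2
  0  1  1  1  1  2  2  3  3
  0  1  1  1  2  3  3  4  4
  0  1  2  2  3  4  4  5  5
  1  2  3  3  4  5  5  6  6
  1  2  3  4  5  6  6  7  7
  1  2  3  4  5  6  6  7  8
  1  2  3  4  5  6  7  8  9

the unique w with this rank table is (2, 6, 8, 5, 3, 1, 4, 9, 7).

5 SE-corners of the 15-cell Rothe diagram give Ess(w):

[(3, 5, 1), (3, 7, 2), (4, 4, 1), (5, 1, 0), (8, 7, 6)]


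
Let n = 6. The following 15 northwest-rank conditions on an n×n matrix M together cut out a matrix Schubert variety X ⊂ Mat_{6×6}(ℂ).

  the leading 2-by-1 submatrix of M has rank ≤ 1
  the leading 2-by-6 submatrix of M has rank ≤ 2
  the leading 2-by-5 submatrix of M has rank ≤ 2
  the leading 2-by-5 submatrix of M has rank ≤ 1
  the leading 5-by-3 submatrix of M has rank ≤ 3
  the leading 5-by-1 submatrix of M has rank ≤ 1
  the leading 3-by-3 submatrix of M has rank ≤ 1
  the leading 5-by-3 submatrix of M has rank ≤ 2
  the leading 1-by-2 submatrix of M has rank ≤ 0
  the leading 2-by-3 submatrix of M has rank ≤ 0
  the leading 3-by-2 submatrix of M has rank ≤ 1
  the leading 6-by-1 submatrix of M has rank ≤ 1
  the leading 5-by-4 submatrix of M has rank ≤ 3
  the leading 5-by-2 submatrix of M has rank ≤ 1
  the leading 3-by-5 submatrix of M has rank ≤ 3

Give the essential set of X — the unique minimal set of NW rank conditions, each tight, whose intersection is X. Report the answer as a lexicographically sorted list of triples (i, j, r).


Propagating the 15 rank bounds to every northwest block:

  row 1: 0 | 0 | 0 | 1 | 1 | 1
  row 2: 0 | 0 | 0 | 1 | 1 | 2
  row 3: 1 | 1 | 1 | 2 | 2 | 3
  row 4: 1 | 1 | 2 | 3 | 3 | 4
  row 5: 1 | 1 | 2 | 3 | 4 | 5
  row 6: 1 | 2 | 3 | 4 | 5 | 6

the unique w with this rank table is (4, 6, 1, 3, 5, 2).

Rothe diagram D(w) (9 cells), 3 SE-corners (essential conditions):

[(2, 3, 0), (2, 5, 1), (5, 2, 1)]


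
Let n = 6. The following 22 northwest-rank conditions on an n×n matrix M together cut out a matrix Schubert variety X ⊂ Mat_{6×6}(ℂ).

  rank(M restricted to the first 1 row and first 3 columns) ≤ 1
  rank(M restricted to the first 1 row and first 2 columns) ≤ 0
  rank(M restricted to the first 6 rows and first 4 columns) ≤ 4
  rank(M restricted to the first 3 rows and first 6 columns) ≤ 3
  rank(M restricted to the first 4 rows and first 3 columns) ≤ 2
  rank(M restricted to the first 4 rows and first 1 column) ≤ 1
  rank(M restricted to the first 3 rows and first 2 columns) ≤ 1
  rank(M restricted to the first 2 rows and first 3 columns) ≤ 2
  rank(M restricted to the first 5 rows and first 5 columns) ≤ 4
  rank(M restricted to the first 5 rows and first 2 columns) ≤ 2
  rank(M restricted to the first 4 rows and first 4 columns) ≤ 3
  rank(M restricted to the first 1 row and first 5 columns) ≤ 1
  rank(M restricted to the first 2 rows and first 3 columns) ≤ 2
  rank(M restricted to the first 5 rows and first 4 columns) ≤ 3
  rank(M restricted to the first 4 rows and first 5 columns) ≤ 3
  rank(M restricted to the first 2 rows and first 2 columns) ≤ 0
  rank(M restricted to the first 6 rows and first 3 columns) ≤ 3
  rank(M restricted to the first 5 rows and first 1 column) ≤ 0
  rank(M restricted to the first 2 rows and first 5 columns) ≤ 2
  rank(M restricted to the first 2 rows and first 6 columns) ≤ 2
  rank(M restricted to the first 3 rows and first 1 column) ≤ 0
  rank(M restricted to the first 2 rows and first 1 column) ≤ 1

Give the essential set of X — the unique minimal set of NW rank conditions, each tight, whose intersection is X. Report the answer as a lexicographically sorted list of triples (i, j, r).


Computing R[i][j] = min implied NW-rank bound (n=6, 22 conditions):

  i=1: 0, 0, 1, 1, 1, 1
  i=2: 0, 0, 1, 2, 2, 2
  i=3: 0, 1, 2, 3, 3, 3
  i=4: 0, 1, 2, 3, 3, 4
  i=5: 0, 1, 2, 3, 4, 5
  i=6: 1, 2, 3, 4, 5, 6

second differences of R give the permutation w = (3, 4, 2, 6, 5, 1).

Fulton essential set (3 of the 8 Rothe cells):

[(2, 2, 0), (4, 5, 3), (5, 1, 0)]


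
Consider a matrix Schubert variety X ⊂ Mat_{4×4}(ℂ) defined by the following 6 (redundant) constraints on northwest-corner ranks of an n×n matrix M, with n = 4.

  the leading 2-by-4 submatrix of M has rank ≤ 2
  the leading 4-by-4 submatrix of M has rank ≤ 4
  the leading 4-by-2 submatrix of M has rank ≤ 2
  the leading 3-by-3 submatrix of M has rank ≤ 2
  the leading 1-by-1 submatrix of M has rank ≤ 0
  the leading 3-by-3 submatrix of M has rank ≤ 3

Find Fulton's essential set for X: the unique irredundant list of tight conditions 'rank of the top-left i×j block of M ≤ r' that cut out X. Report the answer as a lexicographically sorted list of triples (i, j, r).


Computing R[i][j] = min implied NW-rank bound (n=4, 6 conditions):

  0 | 1 | 1 | 1
  1 | 2 | 2 | 2
  1 | 2 | 2 | 3
  1 | 2 | 3 | 4

the unique w with this rank table is (2, 1, 4, 3).

|D(w)|=2, |Ess(w)|=2:

[(1, 1, 0), (3, 3, 2)]


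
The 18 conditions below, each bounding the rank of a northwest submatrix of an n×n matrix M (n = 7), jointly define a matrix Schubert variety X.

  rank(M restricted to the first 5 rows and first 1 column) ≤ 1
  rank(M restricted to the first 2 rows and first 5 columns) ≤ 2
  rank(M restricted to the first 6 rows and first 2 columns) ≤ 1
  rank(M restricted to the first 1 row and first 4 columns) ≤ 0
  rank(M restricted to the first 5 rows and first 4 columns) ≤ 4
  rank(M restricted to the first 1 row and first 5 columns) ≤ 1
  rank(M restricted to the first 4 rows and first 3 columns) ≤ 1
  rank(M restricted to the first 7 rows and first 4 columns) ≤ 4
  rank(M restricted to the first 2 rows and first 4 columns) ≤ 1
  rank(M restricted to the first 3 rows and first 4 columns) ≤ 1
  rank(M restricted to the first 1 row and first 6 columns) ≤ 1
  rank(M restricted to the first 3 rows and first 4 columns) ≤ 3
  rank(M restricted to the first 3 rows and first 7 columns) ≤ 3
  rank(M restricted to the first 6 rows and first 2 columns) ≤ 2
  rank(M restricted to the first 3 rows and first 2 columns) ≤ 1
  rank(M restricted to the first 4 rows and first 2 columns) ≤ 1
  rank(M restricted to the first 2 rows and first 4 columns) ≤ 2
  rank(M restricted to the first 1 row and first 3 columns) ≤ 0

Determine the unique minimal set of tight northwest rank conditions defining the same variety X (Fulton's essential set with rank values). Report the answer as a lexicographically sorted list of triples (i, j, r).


Recovering R(i,j) via the rank-extension bound from the 18 conditions:

  i=1: 0, 0, 0, 0, 1, 1, 1
  i=2: 1, 1, 1, 1, 2, 2, 2
  i=3: 1, 1, 1, 1, 2, 3, 3
  i=4: 1, 1, 1, 2, 3, 4, 4
  i=5: 1, 1, 2, 3, 4, 5, 5
  i=6: 1, 1, 2, 3, 4, 5, 6
  i=7: 1, 2, 3, 4, 5, 6, 7

hence w(1..7) = (5, 1, 6, 4, 3, 7, 2).

Fulton essential set (4 of the 11 Rothe cells):

[(1, 4, 0), (3, 4, 1), (4, 3, 1), (6, 2, 1)]


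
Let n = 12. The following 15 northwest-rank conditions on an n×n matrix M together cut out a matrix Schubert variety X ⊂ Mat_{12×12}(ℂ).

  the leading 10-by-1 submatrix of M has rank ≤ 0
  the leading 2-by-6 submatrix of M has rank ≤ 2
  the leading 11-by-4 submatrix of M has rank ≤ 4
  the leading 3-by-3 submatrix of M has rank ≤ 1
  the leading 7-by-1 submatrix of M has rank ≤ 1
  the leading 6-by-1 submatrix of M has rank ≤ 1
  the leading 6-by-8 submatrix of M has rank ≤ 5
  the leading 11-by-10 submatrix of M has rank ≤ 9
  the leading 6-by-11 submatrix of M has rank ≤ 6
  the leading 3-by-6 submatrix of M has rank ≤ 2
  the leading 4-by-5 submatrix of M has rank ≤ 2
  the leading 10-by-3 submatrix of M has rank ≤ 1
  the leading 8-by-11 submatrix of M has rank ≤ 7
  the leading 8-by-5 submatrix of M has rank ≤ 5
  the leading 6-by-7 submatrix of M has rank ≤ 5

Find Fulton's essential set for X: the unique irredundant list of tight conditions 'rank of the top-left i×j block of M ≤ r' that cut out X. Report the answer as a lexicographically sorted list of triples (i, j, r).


Reconstructing r_w from the 15 given conditions:

  0 1 1 1 1 1 1 1 1 1 1 1
  0 1 1 2 2 2 2 2 2 2 2 2
  0 1 1 2 2 2 3 3 3 3 3 3
  0 1 1 2 2 3 4 4 4 4 4 4
  0 1 1 2 3 4 5 5 5 5 5 5
  0 1 1 2 3 4 5 5 6 6 6 6
  0 1 1 2 3 4 5 6 7 7 7 7
  0 1 1 2 3 4 5 6 7 7 7 8
  0 1 1 2 3 4 5 6 7 8 8 9
  0 1 1 2 3 4 5 6 7 8 9 10
  1 2 2 3 4 5 6 7 8 9 10 11
  1 2 3 4 5 6 7 8 9 10 11 12

giving w = (2, 4, 7, 6, 5, 9, 8, 12, 10, 11, 1, 3) via Δ²R.

|D(w)|=25, |Ess(w)|=6:

[(3, 6, 2), (4, 5, 2), (6, 8, 5), (8, 11, 7), (10, 1, 0), (10, 3, 1)]


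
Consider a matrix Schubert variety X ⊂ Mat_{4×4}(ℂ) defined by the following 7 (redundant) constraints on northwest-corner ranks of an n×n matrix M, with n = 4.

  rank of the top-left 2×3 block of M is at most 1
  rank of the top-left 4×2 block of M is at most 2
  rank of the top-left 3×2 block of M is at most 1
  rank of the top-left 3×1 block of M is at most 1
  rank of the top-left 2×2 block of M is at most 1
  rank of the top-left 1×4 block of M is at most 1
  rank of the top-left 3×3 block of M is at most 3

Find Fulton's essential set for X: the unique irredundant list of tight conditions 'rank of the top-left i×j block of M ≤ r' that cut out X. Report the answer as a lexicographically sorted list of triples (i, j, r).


The tightest implied rank at each (i,j), from the 7 conditions:

  i=1: 1, 1, 1, 1
  i=2: 1, 1, 1, 2
  i=3: 1, 1, 2, 3
  i=4: 1, 2, 3, 4

giving w = (1, 4, 3, 2) via Δ²R.

Rothe diagram D(w) (3 cells), 2 SE-corners (essential conditions):

[(2, 3, 1), (3, 2, 1)]


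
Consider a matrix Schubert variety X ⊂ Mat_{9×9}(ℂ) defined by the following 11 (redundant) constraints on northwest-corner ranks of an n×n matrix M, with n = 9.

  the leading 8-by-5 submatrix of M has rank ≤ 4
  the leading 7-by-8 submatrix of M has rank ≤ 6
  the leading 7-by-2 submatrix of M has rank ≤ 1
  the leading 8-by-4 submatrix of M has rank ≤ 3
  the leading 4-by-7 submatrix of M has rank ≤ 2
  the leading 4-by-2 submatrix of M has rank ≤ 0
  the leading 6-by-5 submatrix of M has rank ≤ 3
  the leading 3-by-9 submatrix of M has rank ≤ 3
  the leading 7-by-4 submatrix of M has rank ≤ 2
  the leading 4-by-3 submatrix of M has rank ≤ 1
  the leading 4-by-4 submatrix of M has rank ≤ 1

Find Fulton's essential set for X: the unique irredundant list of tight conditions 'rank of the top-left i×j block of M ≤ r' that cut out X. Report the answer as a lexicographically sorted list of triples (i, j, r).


Reconstructing r_w from the 11 given conditions:

  i=1: 0, 0, 1, 1, 1, 1, 1, 1, 1
  i=2: 0, 0, 1, 1, 2, 2, 2, 2, 2
  i=3: 0, 0, 1, 1, 2, 2, 2, 3, 3
  i=4: 0, 0, 1, 1, 2, 2, 2, 3, 4
  i=5: 1, 1, 2, 2, 3, 3, 3, 4, 5
  i=6: 1, 1, 2, 2, 3, 4, 4, 5, 6
  i=7: 1, 1, 2, 2, 3, 4, 5, 6, 7
  i=8: 1, 2, 3, 3, 4, 5, 6, 7, 8
  i=9: 1, 2, 3, 4, 5, 6, 7, 8, 9

second differences of R give the permutation w = (3, 5, 8, 9, 1, 6, 7, 2, 4).

D(w) has 19 cells with 5 SE-corners; essential set:

[(4, 2, 0), (4, 4, 1), (4, 7, 2), (7, 2, 1), (7, 4, 2)]


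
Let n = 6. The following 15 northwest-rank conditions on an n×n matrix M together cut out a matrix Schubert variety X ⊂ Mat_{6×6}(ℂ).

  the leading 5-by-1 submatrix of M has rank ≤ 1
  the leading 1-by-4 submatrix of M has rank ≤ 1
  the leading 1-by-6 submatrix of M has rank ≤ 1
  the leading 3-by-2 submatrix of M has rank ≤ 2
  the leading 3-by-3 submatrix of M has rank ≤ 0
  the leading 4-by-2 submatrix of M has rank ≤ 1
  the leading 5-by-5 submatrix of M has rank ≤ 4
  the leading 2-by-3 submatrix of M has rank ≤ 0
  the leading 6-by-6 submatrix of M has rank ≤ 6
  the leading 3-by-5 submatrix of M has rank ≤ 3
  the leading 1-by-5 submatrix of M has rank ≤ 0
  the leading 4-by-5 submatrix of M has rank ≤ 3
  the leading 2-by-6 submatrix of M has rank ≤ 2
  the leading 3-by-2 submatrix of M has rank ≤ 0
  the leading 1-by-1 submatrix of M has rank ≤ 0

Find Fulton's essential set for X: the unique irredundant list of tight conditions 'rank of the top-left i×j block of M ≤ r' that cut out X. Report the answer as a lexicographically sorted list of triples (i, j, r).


Rank table r_w(6×6) implied by the 15 constraints:

  row 1: 0, 0, 0, 0, 0, 1
  row 2: 0, 0, 0, 1, 1, 2
  row 3: 0, 0, 0, 1, 2, 3
  row 4: 1, 1, 1, 2, 3, 4
  row 5: 1, 2, 2, 3, 4, 5
  row 6: 1, 2, 3, 4, 5, 6

second differences of R give the permutation w = (6, 4, 5, 1, 2, 3).

|D(w)|=11, |Ess(w)|=2:

[(1, 5, 0), (3, 3, 0)]


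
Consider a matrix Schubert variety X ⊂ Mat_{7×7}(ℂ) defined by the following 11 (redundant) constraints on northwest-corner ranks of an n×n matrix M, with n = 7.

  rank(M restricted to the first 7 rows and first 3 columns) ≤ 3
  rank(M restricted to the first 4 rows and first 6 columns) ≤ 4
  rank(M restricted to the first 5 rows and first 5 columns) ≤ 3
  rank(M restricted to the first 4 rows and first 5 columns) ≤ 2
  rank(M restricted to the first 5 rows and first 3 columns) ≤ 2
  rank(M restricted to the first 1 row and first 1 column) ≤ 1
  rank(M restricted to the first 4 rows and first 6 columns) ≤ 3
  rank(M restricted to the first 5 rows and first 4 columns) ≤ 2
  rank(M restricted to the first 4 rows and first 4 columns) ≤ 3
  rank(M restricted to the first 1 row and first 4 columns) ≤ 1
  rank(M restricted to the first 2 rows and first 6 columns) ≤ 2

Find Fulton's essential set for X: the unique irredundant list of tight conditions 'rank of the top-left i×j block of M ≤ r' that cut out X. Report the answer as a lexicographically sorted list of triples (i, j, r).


Rank table r_w(7×7) implied by the 11 constraints:

  row 1: 1 1 1 1 1 1 1
  row 2: 1 2 2 2 2 2 2
  row 3: 1 2 2 2 2 3 3
  row 4: 1 2 2 2 2 3 4
  row 5: 1 2 2 2 3 4 5
  row 6: 1 2 3 3 4 5 6
  row 7: 1 2 3 4 5 6 7

the unique w with this rank table is (1, 2, 6, 7, 5, 3, 4).

Fulton essential set (2 of the 8 Rothe cells):

[(4, 5, 2), (5, 4, 2)]


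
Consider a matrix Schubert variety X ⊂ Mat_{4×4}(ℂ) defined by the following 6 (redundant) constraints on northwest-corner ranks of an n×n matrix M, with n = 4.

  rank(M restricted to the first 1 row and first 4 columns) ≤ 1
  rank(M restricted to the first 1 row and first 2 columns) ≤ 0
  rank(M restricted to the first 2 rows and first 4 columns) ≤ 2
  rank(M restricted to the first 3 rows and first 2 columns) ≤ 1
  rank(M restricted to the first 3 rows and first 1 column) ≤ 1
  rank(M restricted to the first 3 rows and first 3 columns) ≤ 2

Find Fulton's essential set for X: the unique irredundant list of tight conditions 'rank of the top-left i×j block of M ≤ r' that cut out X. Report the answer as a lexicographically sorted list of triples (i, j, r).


Computing R[i][j] = min implied NW-rank bound (n=4, 6 conditions):

  0, 0, 1, 1
  1, 1, 2, 2
  1, 1, 2, 3
  1, 2, 3, 4

reading off 1-entries of Δ²R: w = (3, 1, 4, 2).

ℓ(w)=3; the 2 essential cells (i,j,r):

[(1, 2, 0), (3, 2, 1)]


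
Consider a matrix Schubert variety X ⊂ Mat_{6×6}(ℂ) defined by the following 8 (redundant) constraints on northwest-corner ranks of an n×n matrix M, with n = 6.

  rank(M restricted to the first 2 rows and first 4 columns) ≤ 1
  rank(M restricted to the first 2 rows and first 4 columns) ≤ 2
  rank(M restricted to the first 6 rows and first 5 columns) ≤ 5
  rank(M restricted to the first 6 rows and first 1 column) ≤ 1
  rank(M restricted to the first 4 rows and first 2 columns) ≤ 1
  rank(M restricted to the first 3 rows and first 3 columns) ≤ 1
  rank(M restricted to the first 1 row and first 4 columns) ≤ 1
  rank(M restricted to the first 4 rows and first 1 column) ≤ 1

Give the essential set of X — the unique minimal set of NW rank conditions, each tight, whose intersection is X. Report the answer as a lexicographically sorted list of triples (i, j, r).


Propagating the 8 rank bounds to every northwest block:

  row 1: 1  1  1  1  1  1
  row 2: 1  1  1  1  2  2
  row 3: 1  1  1  2  3  3
  row 4: 1  1  2  3  4  4
  row 5: 1  2  3  4  5  5
  row 6: 1  2  3  4  5  6

so w = (1, 5, 4, 3, 2, 6).

3 SE-corners of the 6-cell Rothe diagram give Ess(w):

[(2, 4, 1), (3, 3, 1), (4, 2, 1)]


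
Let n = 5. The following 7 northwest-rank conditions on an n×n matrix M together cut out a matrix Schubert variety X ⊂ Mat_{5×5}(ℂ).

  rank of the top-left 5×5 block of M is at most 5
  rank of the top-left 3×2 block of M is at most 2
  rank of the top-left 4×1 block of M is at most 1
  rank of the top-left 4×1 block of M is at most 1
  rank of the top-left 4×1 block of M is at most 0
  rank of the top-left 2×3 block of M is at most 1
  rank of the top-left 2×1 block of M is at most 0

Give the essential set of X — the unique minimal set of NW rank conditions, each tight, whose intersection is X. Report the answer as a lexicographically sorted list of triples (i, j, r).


Rank table r_w(5×5) implied by the 7 constraints:

  i=1: 0 1 1 1 1
  i=2: 0 1 1 2 2
  i=3: 0 1 2 3 3
  i=4: 0 1 2 3 4
  i=5: 1 2 3 4 5

second differences of R give the permutation w = (2, 4, 3, 5, 1).

Fulton essential set (2 of the 5 Rothe cells):

[(2, 3, 1), (4, 1, 0)]


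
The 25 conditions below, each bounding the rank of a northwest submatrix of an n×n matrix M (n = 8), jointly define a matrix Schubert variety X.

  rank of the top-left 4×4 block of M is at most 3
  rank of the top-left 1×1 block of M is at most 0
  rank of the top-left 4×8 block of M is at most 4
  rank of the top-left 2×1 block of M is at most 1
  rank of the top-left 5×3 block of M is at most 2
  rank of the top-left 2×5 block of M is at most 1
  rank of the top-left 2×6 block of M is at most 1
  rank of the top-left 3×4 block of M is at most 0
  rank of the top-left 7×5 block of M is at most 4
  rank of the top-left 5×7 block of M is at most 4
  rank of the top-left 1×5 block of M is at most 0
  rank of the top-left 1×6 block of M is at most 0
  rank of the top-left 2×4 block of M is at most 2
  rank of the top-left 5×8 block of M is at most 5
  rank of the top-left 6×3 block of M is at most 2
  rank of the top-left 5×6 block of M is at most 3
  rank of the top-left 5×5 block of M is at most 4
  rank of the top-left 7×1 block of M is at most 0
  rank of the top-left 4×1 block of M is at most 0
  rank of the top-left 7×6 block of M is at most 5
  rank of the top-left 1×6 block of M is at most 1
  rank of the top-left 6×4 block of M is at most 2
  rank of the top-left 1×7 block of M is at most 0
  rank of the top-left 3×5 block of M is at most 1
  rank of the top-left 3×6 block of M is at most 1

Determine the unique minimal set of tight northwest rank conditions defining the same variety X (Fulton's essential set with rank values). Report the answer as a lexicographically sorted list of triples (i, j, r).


Propagating the 25 rank bounds to every northwest block:

  i=1: 0 0 0 0 0 0 0 1
  i=2: 0 0 0 0 1 1 1 2
  i=3: 0 0 0 0 1 1 2 3
  i=4: 0 1 1 1 2 2 3 4
  i=5: 0 1 2 2 3 3 4 5
  i=6: 0 1 2 2 3 4 5 6
  i=7: 0 1 2 3 4 5 6 7
  i=8: 1 2 3 4 5 6 7 8

giving w = (8, 5, 7, 2, 3, 6, 4, 1) via Δ²R.

D(w) has 21 cells with 5 SE-corners; essential set:

[(1, 7, 0), (3, 4, 0), (3, 6, 1), (6, 4, 2), (7, 1, 0)]
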